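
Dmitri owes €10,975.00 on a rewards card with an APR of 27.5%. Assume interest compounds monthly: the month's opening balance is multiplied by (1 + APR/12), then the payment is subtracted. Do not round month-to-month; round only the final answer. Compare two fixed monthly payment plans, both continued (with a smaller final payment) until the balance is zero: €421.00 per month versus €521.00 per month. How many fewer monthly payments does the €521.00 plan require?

11 fewer payments

Monthly rate r = 27.5%/12 = 2.29167% = 0.0229167.
At €421.00/mo: n = ⌈−ln(1 − rB₀/P)/ln(1+r)⌉ = 41 payments (last €66.04); total interest = total paid − €10,975.00 = €5,931.04.
At €521.00/mo: 30 payments (last €49.66); total interest €4,183.66.
Payments saved = 41 − 30 = 11.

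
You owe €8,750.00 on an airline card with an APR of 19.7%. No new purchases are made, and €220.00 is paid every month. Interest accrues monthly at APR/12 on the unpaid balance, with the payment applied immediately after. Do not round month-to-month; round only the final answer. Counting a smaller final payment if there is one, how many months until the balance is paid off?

65 payments

Monthly rate r = 19.7%/12 = 1.64167% = 0.0164167.
Recurrence: B ← B·(1+r) − €220.00.
Month 1: interest €143.65; balance after payment €8,673.65.
Month 2: interest €142.39; balance after payment €8,596.04.
Closed form: n = −ln(1 − rB₀/P)/ln(1+r) = −ln(0.34706)/ln(1.01642) ≈ 64.989, so the balance reaches zero during payment 65.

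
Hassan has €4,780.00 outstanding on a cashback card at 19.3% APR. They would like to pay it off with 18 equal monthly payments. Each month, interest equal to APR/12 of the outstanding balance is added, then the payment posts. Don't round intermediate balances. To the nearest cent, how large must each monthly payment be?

€307.96

Monthly rate r = 19.3%/12 = 1.60833% = 0.0160833.
Level-payment amortization: P = B₀·r / (1 − (1+r)^(−n)) = 4780.00·0.0160833 / (1 − 1.01608^(−18)).
Denominator 1 − (1+r)^(−18) = 0.249635809.
P = 76.8783 / 0.249635809 ≈ 307.96.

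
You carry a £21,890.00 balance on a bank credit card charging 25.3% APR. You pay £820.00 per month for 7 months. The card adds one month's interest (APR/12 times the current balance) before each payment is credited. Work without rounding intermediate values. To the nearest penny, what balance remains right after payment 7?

Monthly rate r = 25.3%/12 = 2.10833% = 0.0210833.
Each month: B ← B·(1+r) − £820.00.
Month 1: interest £461.51; balance after payment £21,531.51.
Month 2: interest £453.96; balance after payment £21,165.47.
Month 3: interest £446.24; balance after payment £20,791.71.
Month 4: interest £438.36; balance after payment £20,410.07.
Month 5: interest £430.31; balance after payment £20,020.38.
Month 6: interest £422.10; balance after payment £19,622.48.
Month 7: interest £413.71; balance after payment £19,216.18.

£19,216.18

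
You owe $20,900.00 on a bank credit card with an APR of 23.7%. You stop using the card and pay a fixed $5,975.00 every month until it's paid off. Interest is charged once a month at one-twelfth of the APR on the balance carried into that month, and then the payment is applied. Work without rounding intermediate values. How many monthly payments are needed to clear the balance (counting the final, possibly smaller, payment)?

Monthly rate r = 23.7%/12 = 1.975% = 0.01975.
Recurrence: B ← B·(1+r) − $5,975.00.
Month 1: interest $412.77; balance after payment $15,337.78.
Month 2: interest $302.92; balance after payment $9,665.70.
Month 3: interest $190.90; balance after payment $3,881.59.
Month 4: interest $76.66; balance after payment $0.00.

4 payments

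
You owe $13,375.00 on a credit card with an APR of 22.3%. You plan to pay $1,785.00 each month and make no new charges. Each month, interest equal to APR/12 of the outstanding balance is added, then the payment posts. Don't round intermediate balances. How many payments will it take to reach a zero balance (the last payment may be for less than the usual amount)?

Monthly rate r = 22.3%/12 = 1.85833% = 0.0185833.
Recurrence: B ← B·(1+r) − $1,785.00.
Month 1: interest $248.55; balance after payment $11,838.55.
Month 2: interest $220.00; balance after payment $10,273.55.
Closed form: n = −ln(1 − rB₀/P)/ln(1+r) = −ln(0.86076)/ln(1.01858) ≈ 8.144, so the balance reaches zero during payment 9.

9 payments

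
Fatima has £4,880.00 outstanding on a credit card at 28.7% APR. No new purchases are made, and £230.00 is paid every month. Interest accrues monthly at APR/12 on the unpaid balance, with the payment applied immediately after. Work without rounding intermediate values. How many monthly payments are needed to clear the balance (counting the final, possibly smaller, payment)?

Monthly rate r = 28.7%/12 = 2.39167% = 0.0239167.
Recurrence: B ← B·(1+r) − £230.00.
Month 1: interest £116.71; balance after payment £4,766.71.
Month 2: interest £114.00; balance after payment £4,650.72.
Closed form: n = −ln(1 − rB₀/P)/ln(1+r) = −ln(0.49255)/ln(1.02392) ≈ 29.962, so the balance reaches zero during payment 30.

30 months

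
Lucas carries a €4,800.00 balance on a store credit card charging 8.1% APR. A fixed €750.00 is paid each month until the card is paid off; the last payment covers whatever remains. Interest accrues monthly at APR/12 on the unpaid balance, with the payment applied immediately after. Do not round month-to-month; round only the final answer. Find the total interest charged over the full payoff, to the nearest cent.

Monthly rate r = 8.1%/12 = 0.675% = 0.00675.
Payoff takes n = ⌈−ln(1 − rB₀/P)/ln(1+r)⌉ = ⌈6.564⌉ = 7 payments; the last is €423.93.
Total paid = 6·€750.00 + €423.93 = €4,923.93.
Total interest = total paid − principal = €4,923.93 − €4,800.00 = €123.93.

€123.93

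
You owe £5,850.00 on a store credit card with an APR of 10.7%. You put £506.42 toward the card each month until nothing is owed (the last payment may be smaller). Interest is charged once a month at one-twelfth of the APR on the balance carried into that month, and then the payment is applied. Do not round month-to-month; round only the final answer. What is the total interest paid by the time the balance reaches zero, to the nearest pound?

£352

Monthly rate r = 10.7%/12 = 0.891667% = 0.00891667.
Payoff takes n = ⌈−ln(1 − rB₀/P)/ln(1+r)⌉ = ⌈12.245⌉ = 13 payments; the last is £124.57.
Total paid = 12·£506.42 + £124.57 = £6,201.61.
Total interest = total paid − principal = £6,201.61 − £5,850.00 = £351.61.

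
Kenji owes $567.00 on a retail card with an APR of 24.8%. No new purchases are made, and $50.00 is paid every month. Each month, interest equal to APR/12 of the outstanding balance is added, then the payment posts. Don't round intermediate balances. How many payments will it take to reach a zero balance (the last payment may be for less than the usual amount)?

14 months

Monthly rate r = 24.8%/12 = 2.06667% = 0.0206667.
Recurrence: B ← B·(1+r) − $50.00.
Month 1: interest $11.72; balance after payment $528.72.
Month 2: interest $10.93; balance after payment $489.64.
Closed form: n = −ln(1 − rB₀/P)/ln(1+r) = −ln(0.76564)/ln(1.02067) ≈ 13.055, so the balance reaches zero during payment 14.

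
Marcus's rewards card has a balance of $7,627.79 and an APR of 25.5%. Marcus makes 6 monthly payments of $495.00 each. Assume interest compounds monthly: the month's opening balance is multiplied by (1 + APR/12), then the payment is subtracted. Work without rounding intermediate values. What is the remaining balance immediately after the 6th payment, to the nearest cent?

$5,521.16

Monthly rate r = 25.5%/12 = 2.125% = 0.02125.
Each month: B ← B·(1+r) − $495.00.
Month 1: interest $162.09; balance after payment $7,294.88.
Month 2: interest $155.02; balance after payment $6,954.90.
Month 3: interest $147.79; balance after payment $6,607.69.
Month 4: interest $140.41; balance after payment $6,253.10.
Month 5: interest $132.88; balance after payment $5,890.98.
Month 6: interest $125.18; balance after payment $5,521.16.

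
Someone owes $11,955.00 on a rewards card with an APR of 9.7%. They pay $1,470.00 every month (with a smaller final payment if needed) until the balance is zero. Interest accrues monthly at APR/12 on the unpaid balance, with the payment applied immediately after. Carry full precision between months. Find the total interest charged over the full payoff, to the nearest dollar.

Monthly rate r = 9.7%/12 = 0.808333% = 0.00808333.
Payoff takes n = ⌈−ln(1 − rB₀/P)/ln(1+r)⌉ = ⌈8.446⌉ = 9 payments; the last is $657.45.
Total paid = 8·$1,470.00 + $657.45 = $12,417.45.
Total interest = total paid − principal = $12,417.45 − $11,955.00 = $462.45.

$462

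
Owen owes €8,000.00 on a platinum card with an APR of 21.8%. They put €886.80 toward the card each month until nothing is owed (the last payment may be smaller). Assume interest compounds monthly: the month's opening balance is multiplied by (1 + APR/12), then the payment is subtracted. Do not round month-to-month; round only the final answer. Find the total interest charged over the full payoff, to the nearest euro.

€817

Monthly rate r = 21.8%/12 = 1.81667% = 0.0181667.
Payoff takes n = ⌈−ln(1 − rB₀/P)/ln(1+r)⌉ = ⌈9.942⌉ = 10 payments; the last is €835.67.
Total paid = 9·€886.80 + €835.67 = €8,816.87.
Total interest = total paid − principal = €8,816.87 − €8,000.00 = €816.87.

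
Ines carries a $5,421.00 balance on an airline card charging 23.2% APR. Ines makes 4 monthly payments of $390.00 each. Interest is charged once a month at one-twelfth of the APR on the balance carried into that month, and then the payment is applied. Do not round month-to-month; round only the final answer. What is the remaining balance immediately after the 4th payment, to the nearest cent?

$4,246.71

Monthly rate r = 23.2%/12 = 1.93333% = 0.0193333.
Each month: B ← B·(1+r) − $390.00.
Month 1: interest $104.81; balance after payment $5,135.81.
Month 2: interest $99.29; balance after payment $4,845.10.
Month 3: interest $93.67; balance after payment $4,548.77.
Month 4: interest $87.94; balance after payment $4,246.71.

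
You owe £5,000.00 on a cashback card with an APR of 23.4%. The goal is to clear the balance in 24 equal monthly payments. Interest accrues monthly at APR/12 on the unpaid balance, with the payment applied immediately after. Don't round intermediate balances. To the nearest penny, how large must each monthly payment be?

Monthly rate r = 23.4%/12 = 1.95% = 0.0195.
Level-payment amortization: P = B₀·r / (1 − (1+r)^(−n)) = 5000.00·0.0195 / (1 − 1.0195^(−24)).
Denominator 1 − (1+r)^(−24) = 0.370919132.
P = 97.5 / 0.370919132 ≈ 262.86.

£262.86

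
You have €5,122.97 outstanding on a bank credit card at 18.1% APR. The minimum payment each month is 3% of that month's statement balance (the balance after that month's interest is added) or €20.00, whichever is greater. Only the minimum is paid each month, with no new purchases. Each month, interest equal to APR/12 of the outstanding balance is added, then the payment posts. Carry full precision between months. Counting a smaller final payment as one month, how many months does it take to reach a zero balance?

Monthly rate r = 18.1%/12 = 1.50833% = 0.0150833.
While 3% of the post-interest balance exceeds €20.00, each month B ← (B·(1+r))·(1 − 0.03), i.e. B shrinks by the factor (1+r)·0.97 = 0.98463.
This holds for months 1–133. Entering month 134 the balance is €652.96; 3% of the post-interest balance is now below €20.00, so the flat €20.00 minimum applies from here.
From month 134 a fixed €20.00 at rate r clears €652.96 in 46 more payments. Total: 133 + 46 = 179 months.

179 months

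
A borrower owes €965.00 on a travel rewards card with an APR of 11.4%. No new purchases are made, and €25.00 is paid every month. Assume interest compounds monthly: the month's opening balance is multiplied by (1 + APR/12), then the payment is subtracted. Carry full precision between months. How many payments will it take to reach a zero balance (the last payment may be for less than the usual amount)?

49 payments

Monthly rate r = 11.4%/12 = 0.95% = 0.0095.
Recurrence: B ← B·(1+r) − €25.00.
Month 1: interest €9.17; balance after payment €949.17.
Month 2: interest €9.02; balance after payment €933.18.
Closed form: n = −ln(1 − rB₀/P)/ln(1+r) = −ln(0.6333)/ln(1.0095) ≈ 48.313, so the balance reaches zero during payment 49.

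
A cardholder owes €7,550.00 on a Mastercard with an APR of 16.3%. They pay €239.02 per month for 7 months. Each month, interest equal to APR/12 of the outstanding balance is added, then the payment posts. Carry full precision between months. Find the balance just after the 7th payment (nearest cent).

Monthly rate r = 16.3%/12 = 1.35833% = 0.0135833.
Each month: B ← B·(1+r) − €239.02.
Month 1: interest €102.55; balance after payment €7,413.53.
Month 2: interest €100.70; balance after payment €7,275.21.
Month 3: interest €98.82; balance after payment €7,135.02.
Month 4: interest €96.92; balance after payment €6,992.91.
Month 5: interest €94.99; balance after payment €6,848.88.
Month 6: interest €93.03; balance after payment €6,702.89.
Month 7: interest €91.05; balance after payment €6,554.92.

€6,554.92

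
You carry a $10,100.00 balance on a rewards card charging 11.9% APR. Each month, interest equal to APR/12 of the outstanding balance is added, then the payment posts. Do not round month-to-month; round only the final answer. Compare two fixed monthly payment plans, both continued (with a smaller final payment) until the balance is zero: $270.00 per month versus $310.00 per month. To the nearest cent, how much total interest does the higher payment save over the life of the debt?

$424.47

Monthly rate r = 11.9%/12 = 0.991667% = 0.00991667.
At $270.00/mo: n = ⌈−ln(1 − rB₀/P)/ln(1+r)⌉ = 47 payments (last $263.68); total interest = total paid − $10,100.00 = $2,583.68.
At $310.00/mo: 40 payments (last $169.21); total interest $2,159.21.
Interest saved = $2,583.68 − $2,159.21 = $424.47.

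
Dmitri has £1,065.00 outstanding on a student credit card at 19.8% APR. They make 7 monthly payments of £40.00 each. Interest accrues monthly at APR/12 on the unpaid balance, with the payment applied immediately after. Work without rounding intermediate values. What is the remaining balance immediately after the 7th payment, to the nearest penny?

Monthly rate r = 19.8%/12 = 1.65% = 0.0165.
Each month: B ← B·(1+r) − £40.00.
Month 1: interest £17.57; balance after payment £1,042.57.
Month 2: interest £17.20; balance after payment £1,019.77.
Month 3: interest £16.83; balance after payment £996.60.
Month 4: interest £16.44; balance after payment £973.05.
Month 5: interest £16.06; balance after payment £949.10.
Month 6: interest £15.66; balance after payment £924.76.
Month 7: interest £15.26; balance after payment £900.02.

£900.02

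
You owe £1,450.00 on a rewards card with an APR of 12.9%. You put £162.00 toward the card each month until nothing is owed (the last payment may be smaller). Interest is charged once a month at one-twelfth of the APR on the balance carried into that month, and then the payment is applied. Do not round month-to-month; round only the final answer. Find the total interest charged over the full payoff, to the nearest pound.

£83

Monthly rate r = 12.9%/12 = 1.075% = 0.01075.
Payoff takes n = ⌈−ln(1 − rB₀/P)/ln(1+r)⌉ = ⌈9.462⌉ = 10 payments; the last is £74.98.
Total paid = 9·£162.00 + £74.98 = £1,532.98.
Total interest = total paid − principal = £1,532.98 − £1,450.00 = £82.98.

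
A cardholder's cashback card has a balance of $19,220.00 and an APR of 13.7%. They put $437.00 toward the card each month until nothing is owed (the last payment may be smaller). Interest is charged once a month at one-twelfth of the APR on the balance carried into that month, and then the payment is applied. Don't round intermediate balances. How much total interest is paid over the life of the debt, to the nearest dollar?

$7,628

Monthly rate r = 13.7%/12 = 1.14167% = 0.0114167.
Payoff takes n = ⌈−ln(1 − rB₀/P)/ln(1+r)⌉ = ⌈61.435⌉ = 62 payments; the last is $190.53.
Total paid = 61·$437.00 + $190.53 = $26,847.53.
Total interest = total paid − principal = $26,847.53 − $19,220.00 = $7,627.53.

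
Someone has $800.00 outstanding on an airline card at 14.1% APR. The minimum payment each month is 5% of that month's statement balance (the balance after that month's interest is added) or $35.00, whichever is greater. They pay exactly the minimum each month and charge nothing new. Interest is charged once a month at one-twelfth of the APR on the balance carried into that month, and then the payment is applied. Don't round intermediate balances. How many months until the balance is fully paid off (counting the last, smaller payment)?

Monthly rate r = 14.1%/12 = 1.175% = 0.01175.
While 5% of the post-interest balance exceeds $35.00, each month B ← (B·(1+r))·(1 − 0.05), i.e. B shrinks by the factor (1+r)·0.95 = 0.96116.
This holds for months 1–4. Entering month 5 the balance is $682.77; 5% of the post-interest balance is now below $35.00, so the flat $35.00 minimum applies from here.
From month 5 a fixed $35.00 at rate r clears $682.77 in 23 more payments. Total: 4 + 23 = 27 months.

27 months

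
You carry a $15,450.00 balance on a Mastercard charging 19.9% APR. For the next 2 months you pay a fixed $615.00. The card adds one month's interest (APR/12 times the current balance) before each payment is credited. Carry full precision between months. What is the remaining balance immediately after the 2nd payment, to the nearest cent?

$14,726.48

Monthly rate r = 19.9%/12 = 1.65833% = 0.0165833.
Each month: B ← B·(1+r) − $615.00.
Month 1: interest $256.21; balance after payment $15,091.21.
Month 2: interest $250.26; balance after payment $14,726.48.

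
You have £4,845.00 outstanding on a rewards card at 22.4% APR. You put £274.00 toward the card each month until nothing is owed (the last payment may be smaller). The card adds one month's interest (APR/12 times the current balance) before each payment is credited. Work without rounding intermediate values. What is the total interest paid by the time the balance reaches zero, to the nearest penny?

Monthly rate r = 22.4%/12 = 1.86667% = 0.0186667.
Payoff takes n = ⌈−ln(1 − rB₀/P)/ln(1+r)⌉ = ⌈21.660⌉ = 22 payments; the last is £181.32.
Total paid = 21·£274.00 + £181.32 = £5,935.32.
Total interest = total paid − principal = £5,935.32 − £4,845.00 = £1,090.32.

£1,090.32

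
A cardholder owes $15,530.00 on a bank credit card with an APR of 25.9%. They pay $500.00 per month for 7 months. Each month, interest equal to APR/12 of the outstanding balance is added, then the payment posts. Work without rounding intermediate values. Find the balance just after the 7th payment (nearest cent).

$14,298.88

Monthly rate r = 25.9%/12 = 2.15833% = 0.0215833.
Each month: B ← B·(1+r) − $500.00.
Month 1: interest $335.19; balance after payment $15,365.19.
Month 2: interest $331.63; balance after payment $15,196.82.
Month 3: interest $328.00; balance after payment $15,024.82.
Month 4: interest $324.29; balance after payment $14,849.10.
Month 5: interest $320.49; balance after payment $14,669.60.
Month 6: interest $316.62; balance after payment $14,486.22.
Month 7: interest $312.66; balance after payment $14,298.88.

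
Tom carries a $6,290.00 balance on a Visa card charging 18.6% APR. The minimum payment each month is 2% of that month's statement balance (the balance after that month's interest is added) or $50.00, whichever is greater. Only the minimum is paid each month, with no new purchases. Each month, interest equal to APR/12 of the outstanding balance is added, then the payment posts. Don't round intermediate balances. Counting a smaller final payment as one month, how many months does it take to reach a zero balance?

289 months

Monthly rate r = 18.6%/12 = 1.55% = 0.0155.
While 2% of the post-interest balance exceeds $50.00, each month B ← (B·(1+r))·(1 − 0.02), i.e. B shrinks by the factor (1+r)·0.98 = 0.99519.
This holds for months 1–195. Entering month 196 the balance is $2,456.53; 2% of the post-interest balance is now below $50.00, so the flat $50.00 minimum applies from here.
From month 196 a fixed $50.00 at rate r clears $2,456.53 in 94 more payments. Total: 195 + 94 = 289 months.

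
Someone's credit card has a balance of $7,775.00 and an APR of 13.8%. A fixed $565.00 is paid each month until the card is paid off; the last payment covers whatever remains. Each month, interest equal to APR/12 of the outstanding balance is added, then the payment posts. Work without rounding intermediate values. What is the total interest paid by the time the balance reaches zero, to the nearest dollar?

Monthly rate r = 13.8%/12 = 1.15% = 0.0115.
Payoff takes n = ⌈−ln(1 − rB₀/P)/ln(1+r)⌉ = ⌈15.066⌉ = 16 payments; the last is $37.71.
Total paid = 15·$565.00 + $37.71 = $8,512.71.
Total interest = total paid − principal = $8,512.71 − $7,775.00 = $737.71.

$738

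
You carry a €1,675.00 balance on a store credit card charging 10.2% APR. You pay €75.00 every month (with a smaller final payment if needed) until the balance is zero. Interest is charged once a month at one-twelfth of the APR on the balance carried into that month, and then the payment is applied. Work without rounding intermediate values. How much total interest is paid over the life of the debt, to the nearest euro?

€190

Monthly rate r = 10.2%/12 = 0.85% = 0.0085.
Payoff takes n = ⌈−ln(1 − rB₀/P)/ln(1+r)⌉ = ⌈24.872⌉ = 25 payments; the last is €65.41.
Total paid = 24·€75.00 + €65.41 = €1,865.41.
Total interest = total paid − principal = €1,865.41 − €1,675.00 = €190.41.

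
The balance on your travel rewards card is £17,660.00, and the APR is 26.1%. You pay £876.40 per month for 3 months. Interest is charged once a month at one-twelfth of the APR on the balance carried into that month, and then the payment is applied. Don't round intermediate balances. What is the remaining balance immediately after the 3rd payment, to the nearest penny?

Monthly rate r = 26.1%/12 = 2.175% = 0.02175.
Each month: B ← B·(1+r) − £876.40.
Month 1: interest £384.11; balance after payment £17,167.70.
Month 2: interest £373.40; balance after payment £16,664.70.
Month 3: interest £362.46; balance after payment £16,150.76.

£16,150.76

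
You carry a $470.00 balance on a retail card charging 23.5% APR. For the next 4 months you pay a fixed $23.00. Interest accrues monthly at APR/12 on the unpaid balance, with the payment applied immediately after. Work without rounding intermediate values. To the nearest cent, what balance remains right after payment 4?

$413.17

Monthly rate r = 23.5%/12 = 1.95833% = 0.0195833.
Each month: B ← B·(1+r) − $23.00.
Month 1: interest $9.20; balance after payment $456.20.
Month 2: interest $8.93; balance after payment $442.14.
Month 3: interest $8.66; balance after payment $427.80.
Month 4: interest $8.38; balance after payment $413.17.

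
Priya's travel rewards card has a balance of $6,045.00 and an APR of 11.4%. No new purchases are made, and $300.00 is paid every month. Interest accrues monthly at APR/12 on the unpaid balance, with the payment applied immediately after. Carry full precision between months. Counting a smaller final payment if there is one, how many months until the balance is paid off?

23 payments

Monthly rate r = 11.4%/12 = 0.95% = 0.0095.
Recurrence: B ← B·(1+r) − $300.00.
Month 1: interest $57.43; balance after payment $5,802.43.
Month 2: interest $55.12; balance after payment $5,557.55.
Closed form: n = −ln(1 − rB₀/P)/ln(1+r) = −ln(0.80858)/ln(1.0095) ≈ 22.473, so the balance reaches zero during payment 23.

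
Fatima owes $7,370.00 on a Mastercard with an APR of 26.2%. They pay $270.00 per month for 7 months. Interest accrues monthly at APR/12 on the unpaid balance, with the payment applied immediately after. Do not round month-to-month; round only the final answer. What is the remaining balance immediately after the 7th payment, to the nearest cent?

Monthly rate r = 26.2%/12 = 2.18333% = 0.0218333.
Each month: B ← B·(1+r) − $270.00.
Month 1: interest $160.91; balance after payment $7,260.91.
Month 2: interest $158.53; balance after payment $7,149.44.
Month 3: interest $156.10; balance after payment $7,035.54.
Month 4: interest $153.61; balance after payment $6,919.15.
Month 5: interest $151.07; balance after payment $6,800.21.
Month 6: interest $148.47; balance after payment $6,678.69.
Month 7: interest $145.82; balance after payment $6,554.50.

$6,554.50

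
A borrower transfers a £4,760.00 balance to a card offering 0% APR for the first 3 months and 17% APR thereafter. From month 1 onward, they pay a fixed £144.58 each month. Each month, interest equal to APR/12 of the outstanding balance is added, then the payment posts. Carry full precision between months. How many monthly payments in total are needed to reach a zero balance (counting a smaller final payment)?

Promo months 1–3 at r₀ = 0%/12 = 0; months 4+ at r₁ = 17%/12 = 0.0141667.
After month 3 (no interest yet): B = £4,760.00 − 3·£144.58 = £4,326.26.
Then at r₁ with £144.58/mo: n₂ = −ln(1 − r₁·B/P)/ln(1+r₁) ≈ 39.20 → 40 more payments.

43 payments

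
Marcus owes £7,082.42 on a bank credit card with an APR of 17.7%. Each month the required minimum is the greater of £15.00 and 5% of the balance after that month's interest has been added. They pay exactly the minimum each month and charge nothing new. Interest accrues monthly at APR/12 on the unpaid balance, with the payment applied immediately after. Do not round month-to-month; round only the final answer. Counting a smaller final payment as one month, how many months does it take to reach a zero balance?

111 months

Monthly rate r = 17.7%/12 = 1.475% = 0.01475.
While 5% of the post-interest balance exceeds £15.00, each month B ← (B·(1+r))·(1 − 0.05), i.e. B shrinks by the factor (1+r)·0.95 = 0.96401.
This holds for months 1–87. Entering month 88 the balance is £291.99; 5% of the post-interest balance is now below £15.00, so the flat £15.00 minimum applies from here.
From month 88 a fixed £15.00 at rate r clears £291.99 in 24 more payments. Total: 87 + 24 = 111 months.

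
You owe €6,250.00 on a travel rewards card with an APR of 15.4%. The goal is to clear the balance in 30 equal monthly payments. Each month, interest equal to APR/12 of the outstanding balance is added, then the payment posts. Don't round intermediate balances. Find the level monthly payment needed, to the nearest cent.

€252.32

Monthly rate r = 15.4%/12 = 1.28333% = 0.0128333.
Level-payment amortization: P = B₀·r / (1 − (1+r)^(−n)) = 6250.00·0.0128333 / (1 − 1.01283^(−30)).
Denominator 1 − (1+r)^(−30) = 0.317880569.
P = 80.2083 / 0.317880569 ≈ 252.32.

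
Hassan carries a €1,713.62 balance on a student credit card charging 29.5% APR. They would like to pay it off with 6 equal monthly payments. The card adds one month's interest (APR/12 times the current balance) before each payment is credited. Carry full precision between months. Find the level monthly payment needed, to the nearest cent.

Monthly rate r = 29.5%/12 = 2.45833% = 0.0245833.
Level-payment amortization: P = B₀·r / (1 − (1+r)^(−n)) = 1713.62·0.0245833 / (1 − 1.02458^(−6)).
Denominator 1 − (1+r)^(−6) = 0.135596975.
P = 42.1265 / 0.135596975 ≈ 310.67.

€310.67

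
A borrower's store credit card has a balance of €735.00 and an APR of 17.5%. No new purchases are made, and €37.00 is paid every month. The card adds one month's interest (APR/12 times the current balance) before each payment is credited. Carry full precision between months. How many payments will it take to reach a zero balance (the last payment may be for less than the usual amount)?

Monthly rate r = 17.5%/12 = 1.45833% = 0.0145833.
Recurrence: B ← B·(1+r) − €37.00.
Month 1: interest €10.72; balance after payment €708.72.
Month 2: interest €10.34; balance after payment €682.05.
Closed form: n = −ln(1 − rB₀/P)/ln(1+r) = −ln(0.7103)/ln(1.01458) ≈ 23.626, so the balance reaches zero during payment 24.

24 months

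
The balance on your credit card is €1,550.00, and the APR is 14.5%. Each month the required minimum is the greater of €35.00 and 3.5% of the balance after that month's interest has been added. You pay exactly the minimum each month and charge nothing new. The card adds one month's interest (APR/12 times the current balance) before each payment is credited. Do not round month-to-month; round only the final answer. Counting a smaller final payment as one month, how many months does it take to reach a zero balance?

Monthly rate r = 14.5%/12 = 1.20833% = 0.0120833.
While 3.5% of the post-interest balance exceeds €35.00, each month B ← (B·(1+r))·(1 − 0.035), i.e. B shrinks by the factor (1+r)·0.965 = 0.97666.
This holds for months 1–20. Entering month 21 the balance is €966.50; 3.5% of the post-interest balance is now below €35.00, so the flat €35.00 minimum applies from here.
From month 21 a fixed €35.00 at rate r clears €966.50 in 34 more payments. Total: 20 + 34 = 54 months.

54 months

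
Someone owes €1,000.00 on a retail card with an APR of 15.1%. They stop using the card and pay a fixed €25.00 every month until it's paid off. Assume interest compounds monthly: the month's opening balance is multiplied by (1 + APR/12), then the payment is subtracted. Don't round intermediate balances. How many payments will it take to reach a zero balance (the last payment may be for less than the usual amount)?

56 payments

Monthly rate r = 15.1%/12 = 1.25833% = 0.0125833.
Recurrence: B ← B·(1+r) − €25.00.
Month 1: interest €12.58; balance after payment €987.58.
Month 2: interest €12.43; balance after payment €975.01.
Closed form: n = −ln(1 − rB₀/P)/ln(1+r) = −ln(0.49667)/ln(1.01258) ≈ 55.965, so the balance reaches zero during payment 56.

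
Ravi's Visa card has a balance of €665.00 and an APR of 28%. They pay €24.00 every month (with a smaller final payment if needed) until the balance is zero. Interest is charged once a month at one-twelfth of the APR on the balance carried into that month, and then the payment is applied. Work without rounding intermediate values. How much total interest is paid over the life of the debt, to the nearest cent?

€417.12

Monthly rate r = 28%/12 = 2.33333% = 0.0233333.
Payoff takes n = ⌈−ln(1 − rB₀/P)/ln(1+r)⌉ = ⌈45.087⌉ = 46 payments; the last is €2.12.
Total paid = 45·€24.00 + €2.12 = €1,082.12.
Total interest = total paid − principal = €1,082.12 − €665.00 = €417.12.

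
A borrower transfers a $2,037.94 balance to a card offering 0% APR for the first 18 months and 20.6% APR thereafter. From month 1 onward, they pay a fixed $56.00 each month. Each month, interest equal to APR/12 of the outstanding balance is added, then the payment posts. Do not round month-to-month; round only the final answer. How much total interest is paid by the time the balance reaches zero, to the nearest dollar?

$218

Promo months 1–18 at r₀ = 0%/12 = 0; months 19+ at r₁ = 20.6%/12 = 0.0171667.
After month 18 (no interest yet): B = $2,037.94 − 18·$56.00 = $1,029.94.
Then at r₁ with $56.00/mo: n₂ = −ln(1 − r₁·B/P)/ln(1+r₁) ≈ 22.29 → 23 more payments.
Total paid = 40·$56.00 + $16.33 = $2,256.33; interest = $2,256.33 − $2,037.94 = $218.39.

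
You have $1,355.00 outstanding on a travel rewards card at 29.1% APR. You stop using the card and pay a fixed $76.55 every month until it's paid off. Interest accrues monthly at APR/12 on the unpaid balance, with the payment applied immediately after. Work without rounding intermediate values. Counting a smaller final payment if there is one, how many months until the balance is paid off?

Monthly rate r = 29.1%/12 = 2.425% = 0.02425.
Recurrence: B ← B·(1+r) − $76.55.
Month 1: interest $32.86; balance after payment $1,311.31.
Month 2: interest $31.80; balance after payment $1,266.56.
Closed form: n = −ln(1 − rB₀/P)/ln(1+r) = −ln(0.57075)/ln(1.02425) ≈ 23.405, so the balance reaches zero during payment 24.

24 payments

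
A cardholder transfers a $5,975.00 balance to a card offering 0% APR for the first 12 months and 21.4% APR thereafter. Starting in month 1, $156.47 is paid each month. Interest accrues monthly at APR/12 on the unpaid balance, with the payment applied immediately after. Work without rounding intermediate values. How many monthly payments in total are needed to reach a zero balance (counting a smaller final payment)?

Promo months 1–12 at r₀ = 0%/12 = 0; months 13+ at r₁ = 21.4%/12 = 0.0178333.
After month 12 (no interest yet): B = $5,975.00 − 12·$156.47 = $4,097.36.
Then at r₁ with $156.47/mo: n₂ = −ln(1 − r₁·B/P)/ln(1+r₁) ≈ 35.60 → 36 more payments.

48 months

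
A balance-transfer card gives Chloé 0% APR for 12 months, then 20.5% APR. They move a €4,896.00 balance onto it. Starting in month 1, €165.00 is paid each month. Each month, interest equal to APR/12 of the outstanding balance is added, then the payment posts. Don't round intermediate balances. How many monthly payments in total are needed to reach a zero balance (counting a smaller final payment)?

Promo months 1–12 at r₀ = 0%/12 = 0; months 13+ at r₁ = 20.5%/12 = 0.0170833.
After month 12 (no interest yet): B = €4,896.00 − 12·€165.00 = €2,916.00.
Then at r₁ with €165.00/mo: n₂ = −ln(1 − r₁·B/P)/ln(1+r₁) ≈ 21.22 → 22 more payments.

34 payments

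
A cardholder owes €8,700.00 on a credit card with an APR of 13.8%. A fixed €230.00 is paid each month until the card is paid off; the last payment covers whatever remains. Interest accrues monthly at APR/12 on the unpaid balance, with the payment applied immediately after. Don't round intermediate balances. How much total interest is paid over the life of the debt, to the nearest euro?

Monthly rate r = 13.8%/12 = 1.15% = 0.0115.
Payoff takes n = ⌈−ln(1 − rB₀/P)/ln(1+r)⌉ = ⌈49.931⌉ = 50 payments; the last is €214.21.
Total paid = 49·€230.00 + €214.21 = €11,484.21.
Total interest = total paid − principal = €11,484.21 − €8,700.00 = €2,784.21.

€2,784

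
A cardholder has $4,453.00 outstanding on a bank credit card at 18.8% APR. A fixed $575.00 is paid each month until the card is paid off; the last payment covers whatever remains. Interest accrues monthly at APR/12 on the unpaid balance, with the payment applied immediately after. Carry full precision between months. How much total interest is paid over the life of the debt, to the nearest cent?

$332.25

Monthly rate r = 18.8%/12 = 1.56667% = 0.0156667.
Payoff takes n = ⌈−ln(1 − rB₀/P)/ln(1+r)⌉ = ⌈8.320⌉ = 9 payments; the last is $185.25.
Total paid = 8·$575.00 + $185.25 = $4,785.25.
Total interest = total paid − principal = $4,785.25 − $4,453.00 = $332.25.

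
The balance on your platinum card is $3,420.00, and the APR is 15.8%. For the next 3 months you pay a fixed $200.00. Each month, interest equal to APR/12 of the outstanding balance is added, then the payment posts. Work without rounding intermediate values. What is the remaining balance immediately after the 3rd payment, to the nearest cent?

Monthly rate r = 15.8%/12 = 1.31667% = 0.0131667.
Each month: B ← B·(1+r) − $200.00.
Month 1: interest $45.03; balance after payment $3,265.03.
Month 2: interest $42.99; balance after payment $3,108.02.
Month 3: interest $40.92; balance after payment $2,948.94.

$2,948.94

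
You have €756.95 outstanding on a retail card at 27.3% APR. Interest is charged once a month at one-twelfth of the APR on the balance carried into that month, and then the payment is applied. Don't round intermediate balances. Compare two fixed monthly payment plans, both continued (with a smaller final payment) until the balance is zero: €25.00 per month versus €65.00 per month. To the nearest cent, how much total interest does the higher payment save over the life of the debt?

€407.89

Monthly rate r = 27.3%/12 = 2.275% = 0.02275.
At €25.00/mo: n = ⌈−ln(1 − rB₀/P)/ln(1+r)⌉ = 52 payments (last €22.42); total interest = total paid − €756.95 = €540.47.
At €65.00/mo: 14 payments (last €44.53); total interest €132.58.
Interest saved = €540.47 − €132.58 = €407.89.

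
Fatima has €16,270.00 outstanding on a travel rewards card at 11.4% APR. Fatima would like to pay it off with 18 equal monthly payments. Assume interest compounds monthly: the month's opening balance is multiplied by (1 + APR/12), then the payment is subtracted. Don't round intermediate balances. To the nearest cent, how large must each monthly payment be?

Monthly rate r = 11.4%/12 = 0.95% = 0.0095.
Level-payment amortization: P = B₀·r / (1 − (1+r)^(−n)) = 16270.00·0.0095 / (1 − 1.0095^(−18)).
Denominator 1 − (1+r)^(−18) = 0.156497875.
P = 154.565 / 0.156497875 ≈ 987.65.

€987.65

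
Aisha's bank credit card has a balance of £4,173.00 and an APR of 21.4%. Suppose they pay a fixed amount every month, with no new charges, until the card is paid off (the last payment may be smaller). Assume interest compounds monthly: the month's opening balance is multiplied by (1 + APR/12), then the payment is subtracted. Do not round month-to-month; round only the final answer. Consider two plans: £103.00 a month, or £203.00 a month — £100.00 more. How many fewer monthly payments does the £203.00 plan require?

47 fewer payments

Monthly rate r = 21.4%/12 = 1.78333% = 0.0178333.
At £103.00/mo: n = ⌈−ln(1 − rB₀/P)/ln(1+r)⌉ = 73 payments (last £54.33); total interest = total paid − £4,173.00 = £3,297.33.
At £203.00/mo: 26 payments (last £169.51); total interest £1,071.51.
Payments saved = 73 − 26 = 47.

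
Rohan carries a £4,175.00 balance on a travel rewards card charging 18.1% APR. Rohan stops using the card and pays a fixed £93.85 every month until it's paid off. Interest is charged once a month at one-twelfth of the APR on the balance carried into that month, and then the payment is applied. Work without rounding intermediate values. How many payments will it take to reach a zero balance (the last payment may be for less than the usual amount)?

75 months

Monthly rate r = 18.1%/12 = 1.50833% = 0.0150833.
Recurrence: B ← B·(1+r) − £93.85.
Month 1: interest £62.97; balance after payment £4,144.12.
Month 2: interest £62.51; balance after payment £4,112.78.
Closed form: n = −ln(1 − rB₀/P)/ln(1+r) = −ln(0.329)/ln(1.01508) ≈ 74.257, so the balance reaches zero during payment 75.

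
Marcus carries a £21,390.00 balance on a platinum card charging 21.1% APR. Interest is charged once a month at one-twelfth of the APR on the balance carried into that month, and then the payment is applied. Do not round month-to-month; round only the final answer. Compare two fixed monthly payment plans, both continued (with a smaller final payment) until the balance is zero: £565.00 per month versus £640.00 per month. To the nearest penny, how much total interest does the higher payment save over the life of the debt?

£2,985.83

Monthly rate r = 21.1%/12 = 1.75833% = 0.0175833.
At £565.00/mo: n = ⌈−ln(1 − rB₀/P)/ln(1+r)⌉ = 63 payments (last £485.34); total interest = total paid − £21,390.00 = £14,125.34.
At £640.00/mo: 51 payments (last £529.51); total interest £11,139.51.
Interest saved = £14,125.34 − £11,139.51 = £2,985.83.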